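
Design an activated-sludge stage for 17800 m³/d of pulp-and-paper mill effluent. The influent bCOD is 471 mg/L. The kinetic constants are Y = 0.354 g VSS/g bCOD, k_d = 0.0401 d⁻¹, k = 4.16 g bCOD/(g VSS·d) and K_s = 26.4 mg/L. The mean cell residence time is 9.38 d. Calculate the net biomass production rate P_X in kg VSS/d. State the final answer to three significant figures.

P_X ≈ 2140 kg VSS/d

From the Monod/SRT balance for a CMAS, S = K_s·(1+k_d θ_c)/[θ_c·(Y k − k_d) − 1] = 26.4 × (1 + 0.0401 × 9.38) / [9.38 × (0.354 × 4.16 − 0.0401) − 1] = 36.33 / 12.44 = 2.921 mg/L.
Correct the yield for decay: Y_obs = Y/(1 + k_d θ_c) = 0.354 / (1 + 0.0401 × 9.38) = 0.354 / 1.376 = 0.2572.
Q·(S₀ − S) = 17800 × (471 − 2.92) × 10⁻³ = 8332 kg/d removed.
P_X = Y_obs · Q(S₀ − S) = 0.2572 × 8332 = 2143 kg VSS/d.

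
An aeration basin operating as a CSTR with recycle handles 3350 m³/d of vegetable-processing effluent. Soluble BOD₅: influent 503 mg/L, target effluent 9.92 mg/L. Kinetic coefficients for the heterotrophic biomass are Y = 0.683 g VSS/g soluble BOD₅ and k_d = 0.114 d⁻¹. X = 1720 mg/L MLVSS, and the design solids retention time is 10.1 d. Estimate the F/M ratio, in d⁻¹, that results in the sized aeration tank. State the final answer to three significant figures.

From the SRT design equation V = Y Q (S₀−S) θ_c / [X (1 + k_d θ_c)] = 0.683 × 3350 × (503 − 9.92) × 10.1 / [1720 × (1 + 0.114 × 10.1)] = 1.14×10^7 / 3700 = 3079 m³.
Food-to-microorganism ratio F/M = Q S₀ / (V X) = 3350 × 503 / (3079 × 1720) = 0.3181 d⁻¹.

F/M ≈ 0.318 d⁻¹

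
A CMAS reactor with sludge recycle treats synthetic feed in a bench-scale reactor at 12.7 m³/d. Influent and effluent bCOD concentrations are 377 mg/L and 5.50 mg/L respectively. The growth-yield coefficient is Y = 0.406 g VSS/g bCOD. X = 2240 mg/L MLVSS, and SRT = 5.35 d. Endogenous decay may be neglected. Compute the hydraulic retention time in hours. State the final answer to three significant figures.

Biomass mass balance (decay neglected): V·X = Y·Q·(S₀ − S)·θ_c, so V = 0.406 × 12.7 × (377 − 5.50) × 5.35 / 2240 = 4.575 m³.
τ = V/Q = 4.575/12.7 = 0.3602 d, or 8.646 h.

τ ≈ 8.65 h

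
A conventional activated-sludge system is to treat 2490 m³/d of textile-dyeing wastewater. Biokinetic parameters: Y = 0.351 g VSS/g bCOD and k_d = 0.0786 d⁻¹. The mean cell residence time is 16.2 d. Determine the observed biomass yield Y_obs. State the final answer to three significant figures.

The observed yield is Y_obs = Y/(1 + k_d·θ_c) = 0.351 / (1 + 0.0786 × 16.2) = 0.351 / 2.273 = 0.1544 g VSS per g bCOD removed.

Y_obs ≈ 0.154 g VSS/g bCOD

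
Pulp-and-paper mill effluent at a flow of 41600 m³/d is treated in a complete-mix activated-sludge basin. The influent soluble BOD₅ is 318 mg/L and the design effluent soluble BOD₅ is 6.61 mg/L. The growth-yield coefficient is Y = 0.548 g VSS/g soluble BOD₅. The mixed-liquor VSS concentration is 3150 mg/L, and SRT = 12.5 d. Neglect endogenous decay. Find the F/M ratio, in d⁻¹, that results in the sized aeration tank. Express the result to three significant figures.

F/M ≈ 0.149 d⁻¹

V·X = Y·Q·ΔS·θ_c gives V = 0.548 × 41600 × (318 − 6.61) × 12.5 / 3150 = 28169 m³.
F/M = Q·S₀ / (V·X) = 41600 × 318 / (28169 × 3150) = 0.1491 g soluble BOD₅·(g VSS·d)⁻¹.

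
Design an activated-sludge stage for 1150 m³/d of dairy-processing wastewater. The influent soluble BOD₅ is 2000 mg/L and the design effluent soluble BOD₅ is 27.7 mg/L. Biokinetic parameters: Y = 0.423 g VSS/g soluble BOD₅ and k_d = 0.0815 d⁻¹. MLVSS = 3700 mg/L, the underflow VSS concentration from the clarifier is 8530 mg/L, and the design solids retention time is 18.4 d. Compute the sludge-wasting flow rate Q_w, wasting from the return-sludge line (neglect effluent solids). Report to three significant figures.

From the SRT design equation V = Y Q (S₀−S) θ_c / [X (1 + k_d θ_c)] = 0.423 × 1150 × (2000 − 27.7) × 18.4 / [3700 × (1 + 0.0815 × 18.4)] = 1.77×10^7 / 9249 = 1909 m³.
θ_c = V·X/(Q_w·X_r) when wasting from the recycle, so Q_w = V·X/(θ_c·X_r) = 1909 × 3700 / (18.4 × 8530) = 45.00 m³/d.

Q_w ≈ 45.0 m³/d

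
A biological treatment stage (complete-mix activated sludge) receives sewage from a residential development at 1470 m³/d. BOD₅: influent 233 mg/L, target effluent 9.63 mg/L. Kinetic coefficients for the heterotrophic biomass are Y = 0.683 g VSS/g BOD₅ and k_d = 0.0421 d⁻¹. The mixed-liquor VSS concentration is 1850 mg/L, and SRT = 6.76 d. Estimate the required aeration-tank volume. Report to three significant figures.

V ≈ 638 m³

From the SRT design equation V = Y Q (S₀−S) θ_c / [X (1 + k_d θ_c)] = 0.683 × 1470 × (233 − 9.63) × 6.76 / [1850 × (1 + 0.0421 × 6.76)] = 1.52×10^6 / 2377 = 637.9 m³.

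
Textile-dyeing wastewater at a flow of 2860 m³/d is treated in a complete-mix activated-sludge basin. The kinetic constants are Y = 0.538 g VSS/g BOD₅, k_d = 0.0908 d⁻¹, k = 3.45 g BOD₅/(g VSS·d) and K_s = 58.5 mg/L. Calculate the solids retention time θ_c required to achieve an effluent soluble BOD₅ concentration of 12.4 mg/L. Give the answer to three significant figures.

θ_c ≈ 4.28 d

Specific growth rate at S = 12.4 mg/L: μ = YkS/(K_s+S) = 0.538·3.45·12.4/(58.5+12.4) = 0.3246 d⁻¹.
θ_c = 1/(μ − k_d) = 1/(0.3246 − 0.0908) = 1/0.2338 = 4.277 d.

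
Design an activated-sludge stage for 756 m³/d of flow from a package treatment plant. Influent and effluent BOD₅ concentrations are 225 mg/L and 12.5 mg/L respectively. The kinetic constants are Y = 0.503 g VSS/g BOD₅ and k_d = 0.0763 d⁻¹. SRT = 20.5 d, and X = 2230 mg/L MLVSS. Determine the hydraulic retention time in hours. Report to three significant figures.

Steady-state biomass mass balance: V·X·(1 + k_d·θ_c) = Y·Q·(S₀ − S)·θ_c, so V = 0.503 × 756 × (225 − 12.5) × 20.5 / [2230 × (1 + 0.0763 × 20.5)] = 1.66×10^6 / 5718 = 289.7 m³.
HRT = V/Q = 289.7 m³ / 756 m³·d⁻¹ = 0.3832 d × 24 = 9.197 h.

τ ≈ 9.20 h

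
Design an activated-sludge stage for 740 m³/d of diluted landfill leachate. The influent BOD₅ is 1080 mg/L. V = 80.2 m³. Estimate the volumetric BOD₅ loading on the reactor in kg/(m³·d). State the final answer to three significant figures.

Volumetric loading L_v = Q·S₀ / V = 740 × 1080 g/m³ / 80.20 m³ = 9965 g/(m³·d) = 9.965 kg BOD₅/(m³·d).

L_v ≈ 9.97 kg BOD₅/(m³·d)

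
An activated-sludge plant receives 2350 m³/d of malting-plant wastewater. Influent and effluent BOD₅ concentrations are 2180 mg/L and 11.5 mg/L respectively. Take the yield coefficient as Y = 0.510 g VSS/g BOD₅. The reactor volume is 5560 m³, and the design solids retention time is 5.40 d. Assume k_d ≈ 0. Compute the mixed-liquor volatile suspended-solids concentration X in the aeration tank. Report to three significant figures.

X ≈ 2520 mg/L

Without decay, X = Y Q (S₀−S) θ_c / V = 0.510 × 2350 × (2180 − 11.5) × 5.40 / 5560 = 2524 mg/L.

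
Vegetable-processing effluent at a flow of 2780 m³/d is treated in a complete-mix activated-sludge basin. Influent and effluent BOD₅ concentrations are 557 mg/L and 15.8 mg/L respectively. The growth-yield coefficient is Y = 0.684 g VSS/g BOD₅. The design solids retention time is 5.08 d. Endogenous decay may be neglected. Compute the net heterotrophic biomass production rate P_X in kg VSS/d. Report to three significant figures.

With endogenous decay neglected, the observed yield equals the true yield: Y_obs = Y = 0.684 g VSS/g BOD₅.
ΔS = 557 − 15.8 = 541.2 mg/L, so the substrate removal rate is 2780 × 541.2/1000 = 1505 kg BOD₅/d.
Biomass produced: P_X = Y_obs·Q·ΔS = 0.6840 × 1505 ≈ 1029 kg VSS/d.

P_X ≈ 1030 kg VSS/d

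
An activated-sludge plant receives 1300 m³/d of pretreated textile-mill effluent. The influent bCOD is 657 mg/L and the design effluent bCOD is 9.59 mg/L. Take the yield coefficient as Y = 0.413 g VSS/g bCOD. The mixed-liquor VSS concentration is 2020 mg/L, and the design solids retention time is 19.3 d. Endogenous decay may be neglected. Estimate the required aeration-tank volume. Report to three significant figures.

V·X = Y·Q·ΔS·θ_c gives V = 0.413 × 1300 × (657 − 9.59) × 19.3 / 2020 = 3321 m³.

V ≈ 3320 m³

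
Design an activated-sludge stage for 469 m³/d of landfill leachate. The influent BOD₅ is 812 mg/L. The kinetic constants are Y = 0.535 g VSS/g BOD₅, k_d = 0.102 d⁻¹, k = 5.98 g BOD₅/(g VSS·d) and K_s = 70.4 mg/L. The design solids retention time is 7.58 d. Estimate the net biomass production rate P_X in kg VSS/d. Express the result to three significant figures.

P_X ≈ 114 kg VSS/d

For a completely mixed reactor with recycle the Lawrence–McCarty relation gives S = K_s·(1 + k_d·θ_c) / [θ_c·(Y·k − k_d) − 1] = 70.4 × (1 + 0.102 × 7.58) / [7.58 × (0.535 × 5.98 − 0.102) − 1] = 124.8 / 22.48 = 5.554 mg/L.
Observed yield with endogenous decay: Y_obs = Y / (1 + k_d·θ_c) = 0.535 / (1 + 0.102 × 7.58) = 0.535 / 1.773 = 0.3017 g VSS/g BOD₅.
Q·(S₀ − S) = 469 × (812 − 5.55) × 10⁻³ = 378.2 kg/d removed.
Biomass produced: P_X = Y_obs·Q·ΔS = 0.3017 × 378.2 ≈ 114.1 kg VSS/d.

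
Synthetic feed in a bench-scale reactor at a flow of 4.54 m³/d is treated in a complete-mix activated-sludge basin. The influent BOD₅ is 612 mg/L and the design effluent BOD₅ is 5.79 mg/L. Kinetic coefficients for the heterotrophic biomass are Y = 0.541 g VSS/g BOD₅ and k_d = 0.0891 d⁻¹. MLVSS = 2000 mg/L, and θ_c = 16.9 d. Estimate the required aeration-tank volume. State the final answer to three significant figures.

V ≈ 5.02 m³

From the SRT design equation V = Y Q (S₀−S) θ_c / [X (1 + k_d θ_c)] = 0.541 × 4.54 × (612 − 5.79) × 16.9 / [2000 × (1 + 0.0891 × 16.9)] = 2.52×10^4 / 5012 = 5.021 m³.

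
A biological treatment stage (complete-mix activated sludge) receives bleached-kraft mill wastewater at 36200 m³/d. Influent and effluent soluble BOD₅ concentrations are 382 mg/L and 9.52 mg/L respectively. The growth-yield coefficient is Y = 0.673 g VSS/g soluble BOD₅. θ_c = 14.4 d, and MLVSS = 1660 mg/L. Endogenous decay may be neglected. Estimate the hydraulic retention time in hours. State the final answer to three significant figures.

τ ≈ 52.2 h

With k_d = 0 the design equation reduces to V = Y Q (S₀−S) θ_c / X = 0.673 × 36200 × (382 − 9.52) × 14.4 / 1660 = 78719 m³.
τ = V/Q = 78719/36200 = 2.175 d, or 52.19 h.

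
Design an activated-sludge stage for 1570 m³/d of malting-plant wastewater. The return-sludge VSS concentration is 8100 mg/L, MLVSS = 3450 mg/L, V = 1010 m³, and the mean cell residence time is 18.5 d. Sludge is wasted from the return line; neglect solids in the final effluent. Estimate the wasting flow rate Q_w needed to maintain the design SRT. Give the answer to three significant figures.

Q_w ≈ 23.3 m³/d

Q_w = (V·X)/(θ_c X_r) = 1010 × 3450 / (18.5 × 8100) = 23.25 m³/d.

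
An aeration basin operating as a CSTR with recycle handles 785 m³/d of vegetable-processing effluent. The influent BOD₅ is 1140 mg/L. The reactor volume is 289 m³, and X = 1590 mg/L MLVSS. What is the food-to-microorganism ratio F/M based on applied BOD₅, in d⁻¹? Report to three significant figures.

F/M ≈ 1.95 d⁻¹

F/M = Q·S₀ / (V·X) = 785 × 1140 / (289.0 × 1590) = 1.948 g BOD₅·(g VSS·d)⁻¹.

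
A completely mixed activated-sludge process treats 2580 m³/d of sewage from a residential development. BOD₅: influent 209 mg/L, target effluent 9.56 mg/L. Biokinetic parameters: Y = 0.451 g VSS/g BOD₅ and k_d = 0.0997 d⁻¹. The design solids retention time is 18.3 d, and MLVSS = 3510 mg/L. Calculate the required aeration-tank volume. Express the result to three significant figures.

Rearranging the biomass balance for a CMAS with decay, V = Y·Q·ΔS·θ_c / [X·(1+k_d θ_c)] = 0.451 × 2580 × (209 − 9.56) × 18.3 / [3510 × (1 + 0.0997 × 18.3)] = 4.25×10^6 / 9914 = 428.4 m³.

V ≈ 428 m³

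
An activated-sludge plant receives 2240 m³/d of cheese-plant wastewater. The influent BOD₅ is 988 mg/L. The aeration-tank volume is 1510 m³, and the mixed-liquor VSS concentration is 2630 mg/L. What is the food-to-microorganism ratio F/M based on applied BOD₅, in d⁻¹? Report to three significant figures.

F/M = applied load / biomass = Q·S₀/(V·X) = 2240 × 988 / (1510 × 2630) = 0.5573 d⁻¹.

F/M ≈ 0.557 d⁻¹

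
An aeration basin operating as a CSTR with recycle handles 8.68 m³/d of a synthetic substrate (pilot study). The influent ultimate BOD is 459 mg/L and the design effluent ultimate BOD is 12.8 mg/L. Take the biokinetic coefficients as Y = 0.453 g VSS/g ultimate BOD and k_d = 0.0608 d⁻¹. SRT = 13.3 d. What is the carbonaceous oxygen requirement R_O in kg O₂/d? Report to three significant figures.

Correct the yield for decay: Y_obs = Y/(1 + k_d θ_c) = 0.453 / (1 + 0.0608 × 13.3) = 0.453 / 1.809 = 0.2505.
Q·(S₀ − S) = 8.68 × (459 − 12.8) × 10⁻³ = 3.873 kg/d removed.
Net sludge production P_X = 0.2505 × 3.873 = 0.9701 kg VSS/d.
R_O = Q·(S₀ − S) − 1.42·P_X = 3.873 − 1.42 × 0.9701 = 2.496 kg O₂/d.

R_O ≈ 2.50 kg O₂/d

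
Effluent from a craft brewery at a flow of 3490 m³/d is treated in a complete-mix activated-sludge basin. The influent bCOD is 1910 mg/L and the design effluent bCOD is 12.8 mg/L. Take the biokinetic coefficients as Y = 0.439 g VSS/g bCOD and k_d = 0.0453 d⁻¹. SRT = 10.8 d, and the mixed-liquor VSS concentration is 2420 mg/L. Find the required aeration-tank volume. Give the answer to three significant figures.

V ≈ 8710 m³

From the SRT design equation V = Y Q (S₀−S) θ_c / [X (1 + k_d θ_c)] = 0.439 × 3490 × (1910 − 12.8) × 10.8 / [2420 × (1 + 0.0453 × 10.8)] = 3.14×10^7 / 3604 = 8711 m³.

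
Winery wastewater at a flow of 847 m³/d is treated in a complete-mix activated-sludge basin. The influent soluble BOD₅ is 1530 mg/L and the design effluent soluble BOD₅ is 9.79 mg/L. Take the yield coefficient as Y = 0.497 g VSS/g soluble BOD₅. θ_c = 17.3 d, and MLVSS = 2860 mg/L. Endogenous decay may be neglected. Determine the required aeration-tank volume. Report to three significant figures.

V·X = Y·Q·ΔS·θ_c gives V = 0.497 × 847 × (1530 − 9.79) × 17.3 / 2860 = 3871 m³.

V ≈ 3870 m³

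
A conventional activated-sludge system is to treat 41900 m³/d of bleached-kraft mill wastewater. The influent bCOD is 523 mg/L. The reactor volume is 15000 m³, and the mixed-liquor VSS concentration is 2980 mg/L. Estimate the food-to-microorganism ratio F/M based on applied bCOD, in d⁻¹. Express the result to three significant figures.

Food-to-microorganism ratio F/M = Q S₀ / (V X) = 41900 × 523 / (15000 × 2980) = 0.4902 d⁻¹.

F/M ≈ 0.490 d⁻¹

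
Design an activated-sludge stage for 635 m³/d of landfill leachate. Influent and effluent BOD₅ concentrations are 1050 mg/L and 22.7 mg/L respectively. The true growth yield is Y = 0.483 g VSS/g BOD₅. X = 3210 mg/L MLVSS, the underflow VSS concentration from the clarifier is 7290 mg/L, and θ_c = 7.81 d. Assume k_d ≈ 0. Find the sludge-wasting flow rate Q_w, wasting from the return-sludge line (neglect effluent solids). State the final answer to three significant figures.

Biomass mass balance (decay neglected): V·X = Y·Q·(S₀ − S)·θ_c, so V = 0.483 × 635 × (1050 − 22.7) × 7.81 / 3210 = 766.6 m³.
Wasting from the return line (neglecting effluent solids): Q_w = V·X / (θ_c·X_r) = 766.6 × 3210 / (7.81 × 7290) = 43.22 m³/d.

Q_w ≈ 43.2 m³/d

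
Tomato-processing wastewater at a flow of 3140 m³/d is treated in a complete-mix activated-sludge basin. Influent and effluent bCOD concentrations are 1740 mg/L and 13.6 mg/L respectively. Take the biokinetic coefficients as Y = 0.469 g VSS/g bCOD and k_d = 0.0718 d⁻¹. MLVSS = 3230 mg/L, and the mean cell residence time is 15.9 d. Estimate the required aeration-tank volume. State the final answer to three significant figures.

From the SRT design equation V = Y Q (S₀−S) θ_c / [X (1 + k_d θ_c)] = 0.469 × 3140 × (1740 − 13.6) × 15.9 / [3230 × (1 + 0.0718 × 15.9)] = 4.04×10^7 / 6917 = 5844 m³.

V ≈ 5840 m³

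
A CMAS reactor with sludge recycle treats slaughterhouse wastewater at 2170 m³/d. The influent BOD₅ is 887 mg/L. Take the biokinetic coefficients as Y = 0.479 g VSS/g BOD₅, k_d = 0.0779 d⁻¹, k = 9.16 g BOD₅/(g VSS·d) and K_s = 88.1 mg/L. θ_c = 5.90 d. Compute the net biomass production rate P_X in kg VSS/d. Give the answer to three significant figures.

For a completely mixed reactor with recycle the Lawrence–McCarty relation gives S = K_s·(1 + k_d·θ_c) / [θ_c·(Y·k − k_d) − 1] = 88.1 × (1 + 0.0779 × 5.90) / [5.90 × (0.479 × 9.16 − 0.0779) − 1] = 128.6 / 24.43 = 5.264 mg/L.
Y_obs = Y / (1 + k_d θ_c) = 0.479 / (1 + 0.0779 × 5.90) = 0.479 / 1.460 = 0.3282.
ΔS = 887 − 5.26 = 881.7 mg/L, so the substrate removal rate is 2170 × 881.7/1000 = 1913 kg BOD₅/d.
Net biomass production P_X = Y_obs × Q·(S₀ − S) = 0.3282 × 1913 = 627.9 kg VSS/d.

P_X ≈ 628 kg VSS/d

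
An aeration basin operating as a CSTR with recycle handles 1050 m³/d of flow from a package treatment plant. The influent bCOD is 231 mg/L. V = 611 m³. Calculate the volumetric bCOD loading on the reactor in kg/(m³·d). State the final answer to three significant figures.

L_v ≈ 0.397 kg bCOD/(m³·d)

L_v = Q S₀ / V = 1050 × 231 × 10⁻³ / 611.0 = 0.3970 kg/(m³·d).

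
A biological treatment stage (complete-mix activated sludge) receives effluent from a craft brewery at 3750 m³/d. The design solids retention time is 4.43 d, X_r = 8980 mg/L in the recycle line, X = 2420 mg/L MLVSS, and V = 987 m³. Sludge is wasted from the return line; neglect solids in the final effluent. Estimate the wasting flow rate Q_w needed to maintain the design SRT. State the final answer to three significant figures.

Q_w ≈ 60.0 m³/d

θ_c = V·X/(Q_w·X_r) when wasting from the recycle, so Q_w = V·X/(θ_c·X_r) = 987.0 × 2420 / (4.43 × 8980) = 60.04 m³/d.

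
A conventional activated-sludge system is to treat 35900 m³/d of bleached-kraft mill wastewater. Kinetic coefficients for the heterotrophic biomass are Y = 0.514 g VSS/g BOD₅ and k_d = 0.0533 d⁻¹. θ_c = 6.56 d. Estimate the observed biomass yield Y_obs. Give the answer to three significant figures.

Y_obs ≈ 0.381 g VSS/g BOD₅

Y_obs = Y / (1 + k_d θ_c) = 0.514 / (1 + 0.0533 × 6.56) = 0.514 / 1.350 = 0.3808.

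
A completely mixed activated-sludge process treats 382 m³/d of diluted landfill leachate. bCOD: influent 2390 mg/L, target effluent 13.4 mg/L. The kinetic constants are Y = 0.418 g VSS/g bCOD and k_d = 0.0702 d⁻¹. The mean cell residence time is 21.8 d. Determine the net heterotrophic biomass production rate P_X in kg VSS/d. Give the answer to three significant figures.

P_X ≈ 150 kg VSS/d

Observed yield with endogenous decay: Y_obs = Y / (1 + k_d·θ_c) = 0.418 / (1 + 0.0702 × 21.8) = 0.418 / 2.530 = 0.1652 g VSS/g bCOD.
Mass of bCOD removed per day: Q(S₀ − S) = 382 × 2377 g/m³ = 907.9 kg/d.
Net biomass production P_X = Y_obs × Q·(S₀ − S) = 0.1652 × 907.9 = 150.0 kg VSS/d.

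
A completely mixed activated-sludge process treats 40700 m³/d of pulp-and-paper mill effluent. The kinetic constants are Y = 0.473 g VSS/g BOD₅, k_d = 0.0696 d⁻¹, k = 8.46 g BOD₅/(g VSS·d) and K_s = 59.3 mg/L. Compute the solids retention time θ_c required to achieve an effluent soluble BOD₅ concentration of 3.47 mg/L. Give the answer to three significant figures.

Specific growth rate at S = 3.47 mg/L: μ = YkS/(K_s+S) = 0.473·8.46·3.47/(59.3+3.47) = 0.2212 d⁻¹.
1/θ_c = 0.2212 − 0.0696 = 0.1516 d⁻¹, so θ_c = 6.596 d.

θ_c ≈ 6.60 d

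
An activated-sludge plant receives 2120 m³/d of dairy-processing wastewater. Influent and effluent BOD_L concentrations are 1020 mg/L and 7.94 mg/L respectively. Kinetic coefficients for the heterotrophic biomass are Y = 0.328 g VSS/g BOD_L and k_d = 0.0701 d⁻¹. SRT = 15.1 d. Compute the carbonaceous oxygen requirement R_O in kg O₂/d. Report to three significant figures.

R_O ≈ 1660 kg O₂/d

Correct the yield for decay: Y_obs = Y/(1 + k_d θ_c) = 0.328 / (1 + 0.0701 × 15.1) = 0.328 / 2.059 = 0.1593.
Mass of BOD_L removed per day: Q(S₀ − S) = 2120 × 1012 g/m³ = 2146 kg/d.
Net sludge production P_X = 0.1593 × 2146 = 341.9 kg VSS/d.
Carbonaceous O₂ demand = substrate oxidised − cell-mass equivalent = 2146 − 1.42 × 341.9 = 1660 kg O₂/d.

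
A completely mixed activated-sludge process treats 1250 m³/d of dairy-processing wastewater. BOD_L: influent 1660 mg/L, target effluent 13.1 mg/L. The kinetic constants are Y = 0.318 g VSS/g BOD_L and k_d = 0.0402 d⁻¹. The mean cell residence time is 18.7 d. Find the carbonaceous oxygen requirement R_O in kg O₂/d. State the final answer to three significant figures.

R_O ≈ 1530 kg O₂/d

Correct the yield for decay: Y_obs = Y/(1 + k_d θ_c) = 0.318 / (1 + 0.0402 × 18.7) = 0.318 / 1.752 = 0.1815.
Substrate removed = Q·(S₀ − S) = 1250 m³/d × (1660 − 13.1) g/m³ = 2.06×10^6 g/d = 2059 kg/d.
P_X = Y_obs·Q·(S₀ − S) = 0.1815 × 2059 = 373.7 kg VSS/d.
R_O = Q·(S₀ − S) − 1.42·P_X = 2059 − 1.42 × 373.7 = 1528 kg O₂/d.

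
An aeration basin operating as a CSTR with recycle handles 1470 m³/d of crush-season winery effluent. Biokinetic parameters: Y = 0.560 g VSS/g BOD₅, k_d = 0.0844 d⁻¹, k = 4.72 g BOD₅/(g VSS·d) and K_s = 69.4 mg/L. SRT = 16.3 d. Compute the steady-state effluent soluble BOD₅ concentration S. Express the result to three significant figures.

For a completely mixed reactor with recycle the Lawrence–McCarty relation gives S = K_s·(1 + k_d·θ_c) / [θ_c·(Y·k − k_d) − 1] = 69.4 × (1 + 0.0844 × 16.3) / [16.3 × (0.560 × 4.72 − 0.0844) − 1] = 164.9 / 40.71 = 4.050 mg/L.

S ≈ 4.05 mg/L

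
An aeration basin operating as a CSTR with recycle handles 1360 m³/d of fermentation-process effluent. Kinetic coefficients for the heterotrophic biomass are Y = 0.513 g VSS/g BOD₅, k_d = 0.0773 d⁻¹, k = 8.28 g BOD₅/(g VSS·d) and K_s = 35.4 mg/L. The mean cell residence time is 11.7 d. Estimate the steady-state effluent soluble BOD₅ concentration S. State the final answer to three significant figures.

S ≈ 1.41 mg/L

From the Monod/SRT balance for a CMAS, S = K_s·(1+k_d θ_c)/[θ_c·(Y k − k_d) − 1] = 35.4 × (1 + 0.0773 × 11.7) / [11.7 × (0.513 × 8.28 − 0.0773) − 1] = 67.42 / 47.79 = 1.411 mg/L.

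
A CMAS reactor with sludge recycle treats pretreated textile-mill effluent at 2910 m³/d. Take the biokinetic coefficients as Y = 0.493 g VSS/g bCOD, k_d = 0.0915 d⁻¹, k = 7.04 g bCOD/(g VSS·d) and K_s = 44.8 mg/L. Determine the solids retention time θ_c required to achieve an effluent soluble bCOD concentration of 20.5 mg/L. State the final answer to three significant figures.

Specific growth rate at S = 20.5 mg/L: μ = YkS/(K_s+S) = 0.493·7.04·20.5/(44.8+20.5) = 1.090 d⁻¹.
θ_c = 1/(μ − k_d) = 1/(1.090 − 0.0915) = 1/0.9981 = 1.002 d.

θ_c ≈ 1.00 d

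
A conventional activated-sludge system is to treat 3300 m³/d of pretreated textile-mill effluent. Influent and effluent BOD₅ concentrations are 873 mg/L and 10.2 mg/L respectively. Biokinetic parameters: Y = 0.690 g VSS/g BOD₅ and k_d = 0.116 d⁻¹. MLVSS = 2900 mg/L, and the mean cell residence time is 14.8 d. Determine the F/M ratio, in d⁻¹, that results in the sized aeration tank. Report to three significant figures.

F/M ≈ 0.269 d⁻¹

From the SRT design equation V = Y Q (S₀−S) θ_c / [X (1 + k_d θ_c)] = 0.690 × 3300 × (873 − 10.2) × 14.8 / [2900 × (1 + 0.116 × 14.8)] = 2.91×10^7 / 7879 = 3690 m³.
Food-to-microorganism ratio F/M = Q S₀ / (V X) = 3300 × 873 / (3690 × 2900) = 0.2692 d⁻¹.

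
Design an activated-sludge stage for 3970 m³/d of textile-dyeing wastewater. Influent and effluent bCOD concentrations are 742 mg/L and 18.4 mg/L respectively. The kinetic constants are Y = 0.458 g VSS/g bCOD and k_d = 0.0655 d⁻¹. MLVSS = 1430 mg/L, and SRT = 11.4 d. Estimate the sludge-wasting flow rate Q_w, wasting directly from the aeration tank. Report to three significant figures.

Q_w ≈ 527 m³/d

From the SRT design equation V = Y Q (S₀−S) θ_c / [X (1 + k_d θ_c)] = 0.458 × 3970 × (742 − 18.4) × 11.4 / [1430 × (1 + 0.0655 × 11.4)] = 1.5×10^7 / 2498 = 6005 m³.
With mixed-liquor wasting, θ_c = V/Q_w, so Q_w = V/θ_c = 6005/11.4 = 526.7 m³/d.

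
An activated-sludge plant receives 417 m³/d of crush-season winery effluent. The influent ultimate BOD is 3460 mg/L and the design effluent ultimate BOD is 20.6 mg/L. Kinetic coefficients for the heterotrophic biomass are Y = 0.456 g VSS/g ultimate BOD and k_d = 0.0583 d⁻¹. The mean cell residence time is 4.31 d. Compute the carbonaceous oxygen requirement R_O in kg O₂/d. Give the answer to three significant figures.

R_O ≈ 692 kg O₂/d

Y_obs = Y / (1 + k_d θ_c) = 0.456 / (1 + 0.0583 × 4.31) = 0.456 / 1.251 = 0.3644.
Mass of ultimate BOD removed per day: Q(S₀ − S) = 417 × 3439 g/m³ = 1434 kg/d.
Biomass synthesised: P_X = Y_obs × 1434 = 522.7 kg VSS/d.
R_O = Q·(S₀ − S) − 1.42·P_X = 1434 − 1.42 × 522.7 = 692.0 kg O₂/d.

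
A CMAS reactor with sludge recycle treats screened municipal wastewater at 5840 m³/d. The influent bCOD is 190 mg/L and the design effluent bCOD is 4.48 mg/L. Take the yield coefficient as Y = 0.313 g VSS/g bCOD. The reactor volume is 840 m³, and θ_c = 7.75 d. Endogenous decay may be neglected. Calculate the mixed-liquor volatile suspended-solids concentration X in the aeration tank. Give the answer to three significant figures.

Without decay, X = Y Q (S₀−S) θ_c / V = 0.313 × 5840 × (190 − 4.48) × 7.75 / 840 = 3129 mg/L.

X ≈ 3130 mg/L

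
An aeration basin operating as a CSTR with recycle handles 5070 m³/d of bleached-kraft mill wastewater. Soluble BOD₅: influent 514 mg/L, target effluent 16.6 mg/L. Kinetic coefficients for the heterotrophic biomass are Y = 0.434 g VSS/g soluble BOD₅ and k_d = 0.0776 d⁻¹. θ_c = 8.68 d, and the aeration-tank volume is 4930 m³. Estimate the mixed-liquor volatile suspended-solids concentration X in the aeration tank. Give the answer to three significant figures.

X ≈ 1150 mg/L

From V·X·(1 + k_d·θ_c) = Y·Q·(S₀ − S)·θ_c: X = 0.434 × 5070 × (514 − 16.6) × 8.68 / [4930 × (1 + 0.0776 × 8.68)] = 1151 mg/L.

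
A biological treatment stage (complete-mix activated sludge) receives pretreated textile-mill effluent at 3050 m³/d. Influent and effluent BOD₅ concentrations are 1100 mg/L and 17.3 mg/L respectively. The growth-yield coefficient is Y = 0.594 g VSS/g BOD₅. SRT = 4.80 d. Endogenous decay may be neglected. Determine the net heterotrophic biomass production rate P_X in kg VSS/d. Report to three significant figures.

With endogenous decay neglected, the observed yield equals the true yield: Y_obs = Y = 0.594 g VSS/g BOD₅.
Q·(S₀ − S) = 3050 × (1100 − 17.3) × 10⁻³ = 3302 kg/d removed.
So the net sludge growth is P_X = 0.5940 × 3302 = 1962 kg VSS/d.

P_X ≈ 1960 kg VSS/d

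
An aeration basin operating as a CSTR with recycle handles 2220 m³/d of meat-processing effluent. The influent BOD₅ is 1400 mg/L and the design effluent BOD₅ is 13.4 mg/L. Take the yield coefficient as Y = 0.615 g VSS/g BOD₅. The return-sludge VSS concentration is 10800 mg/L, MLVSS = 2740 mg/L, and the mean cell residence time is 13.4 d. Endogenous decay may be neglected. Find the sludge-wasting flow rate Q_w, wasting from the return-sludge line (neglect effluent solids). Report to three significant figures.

V·X = Y·Q·ΔS·θ_c gives V = 0.615 × 2220 × (1400 − 13.4) × 13.4 / 2740 = 9258 m³.
θ_c = V·X/(Q_w·X_r) when wasting from the recycle, so Q_w = V·X/(θ_c·X_r) = 9258 × 2740 / (13.4 × 10800) = 175.3 m³/d.

Q_w ≈ 175 m³/d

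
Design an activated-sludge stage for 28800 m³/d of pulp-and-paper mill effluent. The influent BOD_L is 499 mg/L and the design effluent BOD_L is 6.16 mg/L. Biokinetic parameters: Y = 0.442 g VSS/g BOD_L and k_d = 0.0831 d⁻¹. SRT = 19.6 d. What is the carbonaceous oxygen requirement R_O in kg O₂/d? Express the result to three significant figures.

R_O ≈ 10800 kg O₂/d

Observed yield with endogenous decay: Y_obs = Y / (1 + k_d·θ_c) = 0.442 / (1 + 0.0831 × 19.6) = 0.442 / 2.629 = 0.1681 g VSS/g BOD_L.
Substrate removed = Q·(S₀ − S) = 28800 m³/d × (499 − 6.16) g/m³ = 1.42×10^7 g/d = 14194 kg/d.
Net sludge production P_X = 0.1681 × 14194 = 2387 kg VSS/d.
R_O = Q·(S₀ − S) − 1.42·P_X = 14194 − 1.42 × 2387 = 10805 kg O₂/d.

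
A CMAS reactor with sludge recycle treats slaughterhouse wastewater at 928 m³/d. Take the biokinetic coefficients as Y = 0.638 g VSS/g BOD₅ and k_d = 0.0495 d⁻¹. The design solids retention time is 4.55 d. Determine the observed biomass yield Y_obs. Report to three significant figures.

Y_obs ≈ 0.521 g VSS/g BOD₅

Y_obs = Y / (1 + k_d θ_c) = 0.638 / (1 + 0.0495 × 4.55) = 0.638 / 1.225 = 0.5207.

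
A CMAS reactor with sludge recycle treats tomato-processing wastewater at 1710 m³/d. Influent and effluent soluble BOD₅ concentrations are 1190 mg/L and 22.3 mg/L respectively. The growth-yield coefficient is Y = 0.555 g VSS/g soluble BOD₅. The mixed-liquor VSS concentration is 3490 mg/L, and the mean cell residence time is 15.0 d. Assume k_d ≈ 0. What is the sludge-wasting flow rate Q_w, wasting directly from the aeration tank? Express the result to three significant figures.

Q_w ≈ 318 m³/d

Biomass mass balance (decay neglected): V·X = Y·Q·(S₀ − S)·θ_c, so V = 0.555 × 1710 × (1190 − 22.3) × 15.0 / 3490 = 4763 m³.
For wasting at MLVSS concentration, Q_w = V/θ_c = 4763/15.0 = 317.5 m³/d.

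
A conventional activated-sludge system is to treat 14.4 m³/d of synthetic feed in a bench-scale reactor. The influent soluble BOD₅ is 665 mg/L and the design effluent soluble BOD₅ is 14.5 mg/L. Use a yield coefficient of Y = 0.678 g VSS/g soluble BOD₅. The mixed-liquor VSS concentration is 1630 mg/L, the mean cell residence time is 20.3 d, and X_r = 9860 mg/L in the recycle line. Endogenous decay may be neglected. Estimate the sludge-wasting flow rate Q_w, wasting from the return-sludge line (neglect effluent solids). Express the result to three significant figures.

Q_w ≈ 0.644 m³/d

V·X = Y·Q·ΔS·θ_c gives V = 0.678 × 14.4 × (665 − 14.5) × 20.3 / 1630 = 79.09 m³.
θ_c = V·X/(Q_w·X_r) when wasting from the recycle, so Q_w = V·X/(θ_c·X_r) = 79.09 × 1630 / (20.3 × 9860) = 0.6441 m³/d.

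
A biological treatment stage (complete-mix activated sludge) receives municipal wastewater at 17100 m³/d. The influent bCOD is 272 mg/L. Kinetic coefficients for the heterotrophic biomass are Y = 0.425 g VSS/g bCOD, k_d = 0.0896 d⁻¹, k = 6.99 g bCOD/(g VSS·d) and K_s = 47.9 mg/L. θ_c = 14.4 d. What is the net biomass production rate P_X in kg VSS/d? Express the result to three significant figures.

Effluent substrate depends only on kinetics and SRT: S = K_s(1 + k_d θ_c) / [θ_c(Yk − k_d) − 1] = 47.9 × (1 + 0.0896 × 14.4) / [14.4 × (0.425 × 6.99 − 0.0896) − 1] = 109.7 / 40.49 = 2.709 mg/L.
The observed yield is Y_obs = Y/(1 + k_d·θ_c) = 0.425 / (1 + 0.0896 × 14.4) = 0.425 / 2.290 = 0.1856 g VSS per g bCOD removed.
Substrate removed = Q·(S₀ − S) = 17100 m³/d × (272 − 2.71) g/m³ = 4.6×10^6 g/d = 4605 kg/d.
Biomass produced: P_X = Y_obs·Q·ΔS = 0.1856 × 4605 ≈ 854.5 kg VSS/d.

P_X ≈ 855 kg VSS/d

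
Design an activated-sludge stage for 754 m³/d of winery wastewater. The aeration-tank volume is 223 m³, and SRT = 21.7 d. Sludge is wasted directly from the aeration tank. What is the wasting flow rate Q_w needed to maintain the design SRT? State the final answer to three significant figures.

Q_w ≈ 10.3 m³/d

Wasting from the aeration tank: Q_w = V / θ_c = 223.0 / 21.7 = 10.28 m³/d.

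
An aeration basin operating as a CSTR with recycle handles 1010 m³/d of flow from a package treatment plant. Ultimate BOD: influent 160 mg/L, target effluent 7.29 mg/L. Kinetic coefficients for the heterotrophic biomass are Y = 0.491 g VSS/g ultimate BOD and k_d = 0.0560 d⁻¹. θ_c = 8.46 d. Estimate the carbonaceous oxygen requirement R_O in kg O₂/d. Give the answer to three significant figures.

R_O ≈ 81.3 kg O₂/d

Correct the yield for decay: Y_obs = Y/(1 + k_d θ_c) = 0.491 / (1 + 0.0560 × 8.46) = 0.491 / 1.474 = 0.3332.
Substrate removed = Q·(S₀ − S) = 1010 m³/d × (160 − 7.29) g/m³ = 1.54×10^5 g/d = 154.2 kg/d.
P_X = Y_obs·Q·(S₀ − S) = 0.3332 × 154.2 = 51.39 kg VSS/d.
R_O = Q·(S₀ − S) − 1.42·P_X = 154.2 − 1.42 × 51.39 = 81.27 kg O₂/d.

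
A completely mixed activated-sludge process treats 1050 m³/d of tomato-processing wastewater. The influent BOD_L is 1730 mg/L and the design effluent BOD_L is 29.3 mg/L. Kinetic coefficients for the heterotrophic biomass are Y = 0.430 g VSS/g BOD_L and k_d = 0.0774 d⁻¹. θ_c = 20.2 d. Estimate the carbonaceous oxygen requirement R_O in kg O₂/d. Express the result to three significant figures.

R_O ≈ 1360 kg O₂/d

Y_obs = Y / (1 + k_d θ_c) = 0.430 / (1 + 0.0774 × 20.2) = 0.430 / 2.563 = 0.1677.
Q·(S₀ − S) = 1050 × (1730 − 29.3) × 10⁻³ = 1786 kg/d removed.
P_X = Y_obs·Q·(S₀ − S) = 0.1677 × 1786 = 299.5 kg VSS/d.
R_O = Q·ΔS − 1.42 P_X = 1786 − 425.3 = 1360 kg O₂/d.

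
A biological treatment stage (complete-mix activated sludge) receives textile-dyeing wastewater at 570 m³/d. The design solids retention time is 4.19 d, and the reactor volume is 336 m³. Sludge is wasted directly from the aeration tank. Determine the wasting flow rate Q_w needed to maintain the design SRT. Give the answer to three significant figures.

Wasting from the aeration tank: Q_w = V / θ_c = 336.0 / 4.19 = 80.19 m³/d.

Q_w ≈ 80.2 m³/d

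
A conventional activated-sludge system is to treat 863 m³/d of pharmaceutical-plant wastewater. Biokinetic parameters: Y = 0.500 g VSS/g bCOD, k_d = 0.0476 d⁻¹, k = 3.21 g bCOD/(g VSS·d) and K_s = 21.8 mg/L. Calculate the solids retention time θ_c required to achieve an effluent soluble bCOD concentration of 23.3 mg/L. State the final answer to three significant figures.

θ_c ≈ 1.28 d

Specific growth rate at S = 23.3 mg/L: μ = YkS/(K_s+S) = 0.500·3.21·23.3/(21.8+23.3) = 0.8292 d⁻¹.
θ_c = 1/(μ − k_d) = 1/(0.8292 − 0.0476) = 1/0.7816 = 1.279 d.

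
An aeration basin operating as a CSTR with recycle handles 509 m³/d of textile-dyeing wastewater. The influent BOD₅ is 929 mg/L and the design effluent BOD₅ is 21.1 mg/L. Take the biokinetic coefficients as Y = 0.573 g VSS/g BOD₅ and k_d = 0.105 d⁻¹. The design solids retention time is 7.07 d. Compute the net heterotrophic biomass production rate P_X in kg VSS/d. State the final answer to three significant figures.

Correct the yield for decay: Y_obs = Y/(1 + k_d θ_c) = 0.573 / (1 + 0.105 × 7.07) = 0.573 / 1.742 = 0.3289.
Substrate removed = Q·(S₀ − S) = 509 m³/d × (929 − 21.1) g/m³ = 4.62×10^5 g/d = 462.1 kg/d.
Biomass produced: P_X = Y_obs·Q·ΔS = 0.3289 × 462.1 ≈ 152.0 kg VSS/d.

P_X ≈ 152 kg VSS/d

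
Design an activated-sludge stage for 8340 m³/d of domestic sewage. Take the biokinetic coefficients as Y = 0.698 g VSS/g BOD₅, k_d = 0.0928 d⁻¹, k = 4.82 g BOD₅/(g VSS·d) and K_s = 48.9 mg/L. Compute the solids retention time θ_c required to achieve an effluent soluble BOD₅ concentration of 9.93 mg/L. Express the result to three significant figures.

At the target effluent, Y k S/(K_s+S) = 0.698×4.82×9.93/58.83 = 0.5679 d⁻¹.
1/θ_c = 0.5679 − 0.0928 = 0.4751 d⁻¹, so θ_c = 2.105 d.

θ_c ≈ 2.10 d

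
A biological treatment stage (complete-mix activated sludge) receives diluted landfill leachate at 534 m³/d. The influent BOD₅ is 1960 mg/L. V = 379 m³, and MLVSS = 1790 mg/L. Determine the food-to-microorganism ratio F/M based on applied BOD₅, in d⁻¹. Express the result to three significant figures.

Food-to-microorganism ratio F/M = Q S₀ / (V X) = 534 × 1960 / (379.0 × 1790) = 1.543 d⁻¹.

F/M ≈ 1.54 d⁻¹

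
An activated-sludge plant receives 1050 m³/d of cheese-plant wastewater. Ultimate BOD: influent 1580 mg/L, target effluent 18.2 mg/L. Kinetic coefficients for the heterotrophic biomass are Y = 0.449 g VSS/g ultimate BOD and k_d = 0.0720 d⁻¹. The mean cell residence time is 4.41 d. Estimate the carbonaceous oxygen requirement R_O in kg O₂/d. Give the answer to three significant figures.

R_O ≈ 846 kg O₂/d

The observed yield is Y_obs = Y/(1 + k_d·θ_c) = 0.449 / (1 + 0.0720 × 4.41) = 0.449 / 1.318 = 0.3408 g VSS per g ultimate BOD removed.
Mass of ultimate BOD removed per day: Q(S₀ − S) = 1050 × 1562 g/m³ = 1640 kg/d.
Net sludge production P_X = 0.3408 × 1640 = 558.9 kg VSS/d.
Carbonaceous O₂ demand = substrate oxidised − cell-mass equivalent = 1640 − 1.42 × 558.9 = 846.3 kg O₂/d.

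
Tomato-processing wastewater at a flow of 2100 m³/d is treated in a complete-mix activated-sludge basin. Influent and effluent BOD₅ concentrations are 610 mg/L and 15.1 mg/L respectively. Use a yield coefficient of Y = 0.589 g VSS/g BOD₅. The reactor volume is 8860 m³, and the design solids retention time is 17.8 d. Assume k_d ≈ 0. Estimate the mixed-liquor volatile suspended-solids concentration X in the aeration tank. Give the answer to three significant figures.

X ≈ 1480 mg/L

From V·X = Y·Q·(S₀ − S)·θ_c (decay neglected): X = 0.589 × 2100 × (610 − 15.1) × 17.8 / 8860 = 1478 mg/L.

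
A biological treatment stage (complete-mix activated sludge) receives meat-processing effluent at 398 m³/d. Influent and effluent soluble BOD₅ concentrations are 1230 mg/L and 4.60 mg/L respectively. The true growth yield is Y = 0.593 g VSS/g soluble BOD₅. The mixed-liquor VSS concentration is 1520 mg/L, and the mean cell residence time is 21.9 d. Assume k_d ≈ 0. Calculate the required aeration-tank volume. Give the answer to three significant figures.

With k_d = 0 the design equation reduces to V = Y Q (S₀−S) θ_c / X = 0.593 × 398 × (1230 − 4.60) × 21.9 / 1520 = 4167 m³.

V ≈ 4170 m³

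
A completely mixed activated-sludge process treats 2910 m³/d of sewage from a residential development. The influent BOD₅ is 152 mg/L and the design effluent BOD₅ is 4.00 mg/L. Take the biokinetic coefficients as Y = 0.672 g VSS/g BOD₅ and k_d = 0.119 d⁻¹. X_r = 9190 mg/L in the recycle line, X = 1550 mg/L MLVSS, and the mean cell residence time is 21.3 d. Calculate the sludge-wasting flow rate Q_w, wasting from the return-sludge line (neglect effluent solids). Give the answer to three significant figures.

Q_w ≈ 8.91 m³/d

Steady-state biomass mass balance: V·X·(1 + k_d·θ_c) = Y·Q·(S₀ − S)·θ_c, so V = 0.672 × 2910 × (152 − 4.00) × 21.3 / [1550 × (1 + 0.119 × 21.3)] = 6.16×10^6 / 5479 = 1125 m³.
Q_w = (V·X)/(θ_c X_r) = 1125 × 1550 / (21.3 × 9190) = 8.910 m³/d.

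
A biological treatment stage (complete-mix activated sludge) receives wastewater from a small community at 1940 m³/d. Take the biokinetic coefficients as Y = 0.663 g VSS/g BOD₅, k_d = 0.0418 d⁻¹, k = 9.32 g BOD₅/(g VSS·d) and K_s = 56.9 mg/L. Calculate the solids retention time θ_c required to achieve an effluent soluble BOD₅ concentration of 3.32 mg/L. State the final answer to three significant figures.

θ_c ≈ 3.35 d

At the target effluent, Y k S/(K_s+S) = 0.663×9.32×3.32/60.22 = 0.3407 d⁻¹.
1/θ_c = 0.3407 − 0.0418 = 0.2989 d⁻¹, so θ_c = 3.346 d.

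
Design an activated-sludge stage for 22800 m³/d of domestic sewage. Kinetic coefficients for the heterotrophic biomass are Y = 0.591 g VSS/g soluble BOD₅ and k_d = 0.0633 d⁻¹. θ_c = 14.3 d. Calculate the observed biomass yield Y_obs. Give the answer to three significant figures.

Y_obs ≈ 0.310 g VSS/g soluble BOD₅

Y_obs = Y / (1 + k_d θ_c) = 0.591 / (1 + 0.0633 × 14.3) = 0.591 / 1.905 = 0.3102.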